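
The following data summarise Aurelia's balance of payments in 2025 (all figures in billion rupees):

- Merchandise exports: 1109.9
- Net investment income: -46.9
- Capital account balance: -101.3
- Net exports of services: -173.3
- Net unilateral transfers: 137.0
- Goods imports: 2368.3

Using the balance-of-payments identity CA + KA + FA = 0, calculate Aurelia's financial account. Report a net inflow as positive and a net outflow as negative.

Goods balance = 1109.9 - 2368.3 = -1258.4
Services balance = -173.3
Trade balance (goods + services) = -1258.4 + (-173.3) = -1431.7
Net primary income = -46.9
Net secondary income = 137.0
Current account = -1431.7 + (-46.9) + 137.0 = -1341.6
Financial account = -(-1341.6 + (-101.3)) = 1442.9

1442.9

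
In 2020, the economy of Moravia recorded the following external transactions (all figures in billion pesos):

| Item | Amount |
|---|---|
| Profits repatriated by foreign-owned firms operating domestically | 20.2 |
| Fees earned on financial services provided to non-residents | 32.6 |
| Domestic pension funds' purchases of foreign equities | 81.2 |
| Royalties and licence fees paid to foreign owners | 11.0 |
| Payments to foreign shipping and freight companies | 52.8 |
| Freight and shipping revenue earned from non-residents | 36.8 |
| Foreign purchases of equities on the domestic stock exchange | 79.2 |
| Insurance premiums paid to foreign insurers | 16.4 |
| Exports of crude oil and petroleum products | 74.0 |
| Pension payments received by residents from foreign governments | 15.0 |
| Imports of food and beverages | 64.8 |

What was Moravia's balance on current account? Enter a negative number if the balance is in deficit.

Goods: -64.8 + 74.0 = 9.2
Services: -52.8 - 11.0 + 36.8 + 32.6 - 16.4 = -10.8
Primary income: -20.2
Secondary income: 15.0
Current account = 9.2 + (-10.8) + (-20.2) + 15.0 = -6.8
(Excluded from the current account — financial account: domestic pension funds' purchases of foreign equities 81.2, foreign purchases of equities on the domestic stock exchange 79.2.)

-6.8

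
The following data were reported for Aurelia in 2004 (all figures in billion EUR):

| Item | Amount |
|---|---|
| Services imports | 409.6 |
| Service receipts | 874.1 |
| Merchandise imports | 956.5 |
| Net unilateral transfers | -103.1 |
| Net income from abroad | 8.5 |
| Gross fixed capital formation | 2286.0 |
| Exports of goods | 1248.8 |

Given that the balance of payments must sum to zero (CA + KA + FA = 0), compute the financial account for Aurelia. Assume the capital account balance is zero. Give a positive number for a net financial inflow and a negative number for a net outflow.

Goods balance = 1248.8 - 956.5 = 292.3
Services balance = 874.1 - 409.6 = 464.5
Trade balance (goods + services) = 292.3 + 464.5 = 756.8
Net primary income = 8.5
Net secondary income = -103.1
Current account = 756.8 + 8.5 + (-103.1) = 662.2
Financial account = -(662.2) = -662.2

-662.2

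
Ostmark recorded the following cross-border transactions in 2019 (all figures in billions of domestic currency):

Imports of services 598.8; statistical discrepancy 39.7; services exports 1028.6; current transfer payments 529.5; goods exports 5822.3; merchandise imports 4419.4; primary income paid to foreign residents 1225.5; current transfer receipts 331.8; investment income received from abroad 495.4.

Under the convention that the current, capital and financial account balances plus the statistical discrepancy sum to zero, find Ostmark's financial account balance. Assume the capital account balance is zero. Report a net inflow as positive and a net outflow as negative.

-944.6

Goods balance = 5822.3 - 4419.4 = 1402.9
Services balance = 1028.6 - 598.8 = 429.8
Trade balance (goods + services) = 1402.9 + 429.8 = 1832.7
Net primary income = 495.4 - 1225.5 = -730.1
Net secondary income = 331.8 - 529.5 = -197.7
Current account = 1832.7 + (-730.1) + (-197.7) = 904.9
Financial account = -(904.9 + 39.7) = -944.6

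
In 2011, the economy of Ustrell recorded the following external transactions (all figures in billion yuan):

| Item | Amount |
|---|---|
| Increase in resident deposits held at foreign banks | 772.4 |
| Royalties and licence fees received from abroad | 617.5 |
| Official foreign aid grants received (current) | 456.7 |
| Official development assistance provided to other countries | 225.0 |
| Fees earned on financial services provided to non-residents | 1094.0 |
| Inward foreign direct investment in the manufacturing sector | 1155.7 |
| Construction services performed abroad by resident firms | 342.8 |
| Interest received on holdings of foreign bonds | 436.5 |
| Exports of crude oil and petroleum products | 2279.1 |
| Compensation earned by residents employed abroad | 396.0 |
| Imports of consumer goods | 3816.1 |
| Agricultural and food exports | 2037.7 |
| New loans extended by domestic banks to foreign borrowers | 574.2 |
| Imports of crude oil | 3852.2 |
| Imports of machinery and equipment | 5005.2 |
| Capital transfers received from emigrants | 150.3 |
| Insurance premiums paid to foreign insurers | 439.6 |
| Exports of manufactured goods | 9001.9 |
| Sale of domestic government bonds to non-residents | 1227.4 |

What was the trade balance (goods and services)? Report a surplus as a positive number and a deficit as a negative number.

2259.9

Goods: -5005.2 + 2279.1 - 3816.1 + 9001.9 + 2037.7 - 3852.2 = 645.2
Services: 342.8 + 1094.0 + 617.5 - 439.6 = 1614.7
Trade balance = 645.2 + 1614.7 = 2259.9
(Excluded from the trade balance — financial account: increase in resident deposits held at foreign banks 772.4, inward foreign direct investment in the manufacturing sector 1155.7, new loans extended by domestic banks to foreign borrowers 574.2, sale of domestic government bonds to non-residents 1227.4; secondary income: official foreign aid grants received (current) 456.7, official development assistance provided to other countries 225.0; primary income: interest received on holdings of foreign bonds 436.5, compensation earned by residents employed abroad 396.0; capital account: capital transfers received from emigrants 150.3.)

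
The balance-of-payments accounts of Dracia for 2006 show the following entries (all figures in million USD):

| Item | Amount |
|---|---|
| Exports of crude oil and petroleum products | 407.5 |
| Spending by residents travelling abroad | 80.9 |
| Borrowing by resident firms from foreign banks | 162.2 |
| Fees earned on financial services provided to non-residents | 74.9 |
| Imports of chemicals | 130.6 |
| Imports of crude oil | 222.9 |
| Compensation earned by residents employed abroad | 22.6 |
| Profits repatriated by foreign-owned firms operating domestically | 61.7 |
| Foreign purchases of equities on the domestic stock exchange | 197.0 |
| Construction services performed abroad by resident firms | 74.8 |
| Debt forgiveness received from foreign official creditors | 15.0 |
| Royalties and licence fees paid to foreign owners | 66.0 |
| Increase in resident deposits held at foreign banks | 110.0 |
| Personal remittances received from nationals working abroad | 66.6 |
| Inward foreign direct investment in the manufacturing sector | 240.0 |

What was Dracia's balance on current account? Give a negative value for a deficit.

84.3

Goods: 407.5 - 130.6 - 222.9 = 54.0
Services: -80.9 + 74.9 + 74.8 - 66.0 = 2.8
Primary income: -61.7 + 22.6 = -39.1
Secondary income: 66.6
Current account = 54.0 + 2.8 + (-39.1) + 66.6 = 84.3
(Excluded from the current account — financial account: borrowing by resident firms from foreign banks 162.2, foreign purchases of equities on the domestic stock exchange 197.0, increase in resident deposits held at foreign banks 110.0, inward foreign direct investment in the manufacturing sector 240.0; capital account: debt forgiveness received from foreign official creditors 15.0.)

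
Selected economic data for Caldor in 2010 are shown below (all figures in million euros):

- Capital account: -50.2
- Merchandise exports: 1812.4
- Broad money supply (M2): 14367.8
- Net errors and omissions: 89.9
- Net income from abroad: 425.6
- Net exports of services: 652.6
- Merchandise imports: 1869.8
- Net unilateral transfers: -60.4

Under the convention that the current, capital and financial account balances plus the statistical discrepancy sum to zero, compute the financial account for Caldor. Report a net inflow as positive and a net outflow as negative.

Goods balance = 1812.4 - 1869.8 = -57.4
Services balance = 652.6
Trade balance (goods + services) = -57.4 + 652.6 = 595.2
Net primary income = 425.6
Net secondary income = -60.4
Current account = 595.2 + 425.6 + (-60.4) = 960.4
Financial account = -(960.4 + (-50.2) + 89.9) = -1000.1

-1000.1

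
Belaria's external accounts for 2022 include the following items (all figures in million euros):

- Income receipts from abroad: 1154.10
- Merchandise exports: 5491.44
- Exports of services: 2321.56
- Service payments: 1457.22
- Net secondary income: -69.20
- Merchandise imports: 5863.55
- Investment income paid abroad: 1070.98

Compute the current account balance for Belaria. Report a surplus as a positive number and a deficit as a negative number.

506.15

Goods balance = 5491.44 - 5863.55 = -372.11
Services balance = 2321.56 - 1457.22 = 864.34
Trade balance (goods + services) = -372.11 + 864.34 = 492.23
Net primary income = 1154.10 - 1070.98 = 83.12
Net secondary income = -69.20
Current account = 492.23 + 83.12 + (-69.20) = 506.15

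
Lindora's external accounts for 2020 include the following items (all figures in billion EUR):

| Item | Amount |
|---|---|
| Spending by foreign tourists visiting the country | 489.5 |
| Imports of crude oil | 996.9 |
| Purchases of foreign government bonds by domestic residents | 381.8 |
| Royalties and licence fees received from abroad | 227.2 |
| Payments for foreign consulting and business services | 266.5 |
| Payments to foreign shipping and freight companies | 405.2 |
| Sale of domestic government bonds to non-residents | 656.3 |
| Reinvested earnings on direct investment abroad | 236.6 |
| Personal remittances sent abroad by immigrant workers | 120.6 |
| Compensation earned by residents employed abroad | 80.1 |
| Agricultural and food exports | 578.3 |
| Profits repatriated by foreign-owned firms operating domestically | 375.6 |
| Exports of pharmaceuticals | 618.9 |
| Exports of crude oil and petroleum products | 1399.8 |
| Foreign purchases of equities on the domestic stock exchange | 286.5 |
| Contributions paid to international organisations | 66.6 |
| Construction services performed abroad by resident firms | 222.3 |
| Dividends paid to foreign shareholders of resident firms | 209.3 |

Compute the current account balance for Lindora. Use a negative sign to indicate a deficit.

1412.0

Goods: 1399.8 - 996.9 + 618.9 + 578.3 = 1600.1
Services: -266.5 + 227.2 + 489.5 + 222.3 - 405.2 = 267.3
Primary income: 80.1 - 375.6 + 236.6 - 209.3 = -268.2
Secondary income: -66.6 - 120.6 = -187.2
Current account = 1600.1 + 267.3 + (-268.2) + (-187.2) = 1412.0
(Excluded from the current account — financial account: purchases of foreign government bonds by domestic residents 381.8, sale of domestic government bonds to non-residents 656.3, foreign purchases of equities on the domestic stock exchange 286.5.)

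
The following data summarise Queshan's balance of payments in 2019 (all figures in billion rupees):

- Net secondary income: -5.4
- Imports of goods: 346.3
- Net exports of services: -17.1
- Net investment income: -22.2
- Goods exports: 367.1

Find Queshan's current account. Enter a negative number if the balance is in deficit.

Goods balance = 367.1 - 346.3 = 20.8
Services balance = -17.1
Trade balance (goods + services) = 20.8 + (-17.1) = 3.7
Net primary income = -22.2
Net secondary income = -5.4
Current account = 3.7 + (-22.2) + (-5.4) = -23.9

-23.9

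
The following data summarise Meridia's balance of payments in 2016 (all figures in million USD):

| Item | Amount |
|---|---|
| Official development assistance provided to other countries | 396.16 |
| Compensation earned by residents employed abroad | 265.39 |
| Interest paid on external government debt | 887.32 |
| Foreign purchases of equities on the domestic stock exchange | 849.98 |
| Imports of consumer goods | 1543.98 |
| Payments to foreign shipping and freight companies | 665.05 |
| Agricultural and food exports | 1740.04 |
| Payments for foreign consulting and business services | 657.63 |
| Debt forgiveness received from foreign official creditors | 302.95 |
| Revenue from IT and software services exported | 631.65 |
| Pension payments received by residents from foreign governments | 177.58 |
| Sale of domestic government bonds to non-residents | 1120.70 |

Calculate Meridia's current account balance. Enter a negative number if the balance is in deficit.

Goods: -1543.98 + 1740.04 = 196.06
Services: 631.65 - 657.63 - 665.05 = -691.03
Primary income: -887.32 + 265.39 = -621.93
Secondary income: 177.58 - 396.16 = -218.58
Current account = 196.06 + (-691.03) + (-621.93) + (-218.58) = -1335.48
(Excluded from the current account — financial account: foreign purchases of equities on the domestic stock exchange 849.98, sale of domestic government bonds to non-residents 1120.70; capital account: debt forgiveness received from foreign official creditors 302.95.)

-1335.48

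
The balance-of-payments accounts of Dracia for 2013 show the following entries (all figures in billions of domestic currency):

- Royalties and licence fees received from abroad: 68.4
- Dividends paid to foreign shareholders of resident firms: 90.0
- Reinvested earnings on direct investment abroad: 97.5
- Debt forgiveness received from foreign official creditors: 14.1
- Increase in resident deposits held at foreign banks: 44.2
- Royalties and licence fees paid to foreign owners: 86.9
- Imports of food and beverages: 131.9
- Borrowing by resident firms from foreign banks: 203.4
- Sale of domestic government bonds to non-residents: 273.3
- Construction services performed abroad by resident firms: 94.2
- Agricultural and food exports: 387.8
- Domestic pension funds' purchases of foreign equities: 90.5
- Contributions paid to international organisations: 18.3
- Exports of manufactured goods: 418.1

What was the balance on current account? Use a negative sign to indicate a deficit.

738.9

Goods: 387.8 + 418.1 - 131.9 = 674.0
Services: 94.2 - 86.9 + 68.4 = 75.7
Primary income: -90.0 + 97.5 = 7.5
Secondary income: -18.3
Current account = 674.0 + 75.7 + 7.5 + (-18.3) = 738.9
(Excluded from the current account — capital account: debt forgiveness received from foreign official creditors 14.1; financial account: increase in resident deposits held at foreign banks 44.2, borrowing by resident firms from foreign banks 203.4, sale of domestic government bonds to non-residents 273.3, domestic pension funds' purchases of foreign equities 90.5.)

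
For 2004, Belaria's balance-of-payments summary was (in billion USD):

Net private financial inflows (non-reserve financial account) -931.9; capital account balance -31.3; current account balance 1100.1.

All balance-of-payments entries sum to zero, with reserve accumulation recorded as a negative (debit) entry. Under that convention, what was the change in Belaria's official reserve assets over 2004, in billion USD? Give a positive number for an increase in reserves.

136.9

Official reserve transactions balance = -(1100.1 + (-31.3) + (-931.9)) = -136.9
An accumulation of reserves is recorded as a debit (negative entry), so the change in the stock of reserves is the negative of that balance.
Change in official reserves = -(-136.9) = 136.9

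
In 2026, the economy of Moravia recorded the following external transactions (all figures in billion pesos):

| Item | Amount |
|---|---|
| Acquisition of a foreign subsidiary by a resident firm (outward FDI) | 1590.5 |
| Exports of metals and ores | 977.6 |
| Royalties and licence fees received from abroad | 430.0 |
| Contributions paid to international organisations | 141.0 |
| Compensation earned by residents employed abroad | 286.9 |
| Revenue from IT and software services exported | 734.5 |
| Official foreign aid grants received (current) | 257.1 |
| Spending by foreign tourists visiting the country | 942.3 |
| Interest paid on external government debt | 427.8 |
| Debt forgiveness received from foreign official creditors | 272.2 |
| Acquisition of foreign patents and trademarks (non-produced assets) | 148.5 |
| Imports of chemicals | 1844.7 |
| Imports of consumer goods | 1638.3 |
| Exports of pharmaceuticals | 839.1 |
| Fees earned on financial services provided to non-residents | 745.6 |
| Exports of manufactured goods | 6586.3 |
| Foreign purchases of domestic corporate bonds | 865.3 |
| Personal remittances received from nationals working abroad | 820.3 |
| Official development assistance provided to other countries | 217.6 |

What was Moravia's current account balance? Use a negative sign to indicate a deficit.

Goods: -1844.7 + 839.1 + 977.6 - 1638.3 + 6586.3 = 4920.0
Services: 745.6 + 942.3 + 430.0 + 734.5 = 2852.4
Primary income: -427.8 + 286.9 = -140.9
Secondary income: 257.1 - 141.0 + 820.3 - 217.6 = 718.8
Current account = 4920.0 + 2852.4 + (-140.9) + 718.8 = 8350.3
(Excluded from the current account — financial account: acquisition of a foreign subsidiary by a resident firm (outward FDI) 1590.5, foreign purchases of domestic corporate bonds 865.3; capital account: debt forgiveness received from foreign official creditors 272.2, acquisition of foreign patents and trademarks (non-produced assets) 148.5.)

8350.3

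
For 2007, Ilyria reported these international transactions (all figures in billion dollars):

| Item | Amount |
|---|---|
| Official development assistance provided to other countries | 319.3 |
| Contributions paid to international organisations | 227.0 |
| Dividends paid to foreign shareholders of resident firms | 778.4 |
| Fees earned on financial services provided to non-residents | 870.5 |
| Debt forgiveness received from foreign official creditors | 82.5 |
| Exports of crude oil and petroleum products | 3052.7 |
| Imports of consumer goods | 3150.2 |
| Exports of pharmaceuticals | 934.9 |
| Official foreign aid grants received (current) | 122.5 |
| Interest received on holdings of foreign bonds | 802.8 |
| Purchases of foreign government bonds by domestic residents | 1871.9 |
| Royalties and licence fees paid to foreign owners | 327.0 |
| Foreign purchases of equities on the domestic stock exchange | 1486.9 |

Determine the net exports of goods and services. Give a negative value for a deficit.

1380.9

Goods: 3052.7 - 3150.2 + 934.9 = 837.4
Services: -327.0 + 870.5 = 543.5
Trade balance = 837.4 + 543.5 = 1380.9
(Excluded from the trade balance — secondary income: official development assistance provided to other countries 319.3, contributions paid to international organisations 227.0, official foreign aid grants received (current) 122.5; primary income: dividends paid to foreign shareholders of resident firms 778.4, interest received on holdings of foreign bonds 802.8; capital account: debt forgiveness received from foreign official creditors 82.5; financial account: purchases of foreign government bonds by domestic residents 1871.9, foreign purchases of equities on the domestic stock exchange 1486.9.)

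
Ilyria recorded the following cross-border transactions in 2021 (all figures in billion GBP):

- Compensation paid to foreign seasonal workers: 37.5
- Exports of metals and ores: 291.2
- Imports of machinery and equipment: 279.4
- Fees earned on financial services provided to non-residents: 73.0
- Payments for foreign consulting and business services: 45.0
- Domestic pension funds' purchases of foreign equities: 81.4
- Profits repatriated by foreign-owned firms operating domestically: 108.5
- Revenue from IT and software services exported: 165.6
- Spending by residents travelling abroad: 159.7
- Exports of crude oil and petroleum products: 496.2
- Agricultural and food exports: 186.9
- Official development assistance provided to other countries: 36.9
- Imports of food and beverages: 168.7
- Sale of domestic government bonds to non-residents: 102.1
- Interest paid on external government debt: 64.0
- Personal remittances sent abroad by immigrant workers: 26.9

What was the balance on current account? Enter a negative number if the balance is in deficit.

Goods: 291.2 - 168.7 - 279.4 + 496.2 + 186.9 = 526.2
Services: 165.6 - 159.7 + 73.0 - 45.0 = 33.9
Primary income: -64.0 - 108.5 - 37.5 = -210.0
Secondary income: -26.9 - 36.9 = -63.8
Current account = 526.2 + 33.9 + (-210.0) + (-63.8) = 286.3
(Excluded from the current account — financial account: domestic pension funds' purchases of foreign equities 81.4, sale of domestic government bonds to non-residents 102.1.)

286.3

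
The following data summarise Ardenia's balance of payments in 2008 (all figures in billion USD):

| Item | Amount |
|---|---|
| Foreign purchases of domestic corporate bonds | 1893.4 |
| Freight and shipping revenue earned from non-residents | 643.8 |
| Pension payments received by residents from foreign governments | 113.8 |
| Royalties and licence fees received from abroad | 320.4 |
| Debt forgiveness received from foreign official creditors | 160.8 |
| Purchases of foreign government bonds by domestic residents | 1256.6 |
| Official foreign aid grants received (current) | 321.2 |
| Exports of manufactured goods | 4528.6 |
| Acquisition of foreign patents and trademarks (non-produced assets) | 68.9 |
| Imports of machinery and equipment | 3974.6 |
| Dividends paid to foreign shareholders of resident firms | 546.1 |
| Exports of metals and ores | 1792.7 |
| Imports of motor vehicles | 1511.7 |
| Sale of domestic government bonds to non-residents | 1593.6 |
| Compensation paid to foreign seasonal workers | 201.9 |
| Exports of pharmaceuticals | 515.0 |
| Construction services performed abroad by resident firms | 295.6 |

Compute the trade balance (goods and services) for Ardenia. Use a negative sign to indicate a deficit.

Goods: -1511.7 - 3974.6 + 515.0 + 1792.7 + 4528.6 = 1350.0
Services: 320.4 + 295.6 + 643.8 = 1259.8
Trade balance = 1350.0 + 1259.8 = 2609.8
(Excluded from the trade balance — financial account: foreign purchases of domestic corporate bonds 1893.4, purchases of foreign government bonds by domestic residents 1256.6, sale of domestic government bonds to non-residents 1593.6; secondary income: pension payments received by residents from foreign governments 113.8, official foreign aid grants received (current) 321.2; capital account: debt forgiveness received from foreign official creditors 160.8, acquisition of foreign patents and trademarks (non-produced assets) 68.9; primary income: dividends paid to foreign shareholders of resident firms 546.1, compensation paid to foreign seasonal workers 201.9.)

2609.8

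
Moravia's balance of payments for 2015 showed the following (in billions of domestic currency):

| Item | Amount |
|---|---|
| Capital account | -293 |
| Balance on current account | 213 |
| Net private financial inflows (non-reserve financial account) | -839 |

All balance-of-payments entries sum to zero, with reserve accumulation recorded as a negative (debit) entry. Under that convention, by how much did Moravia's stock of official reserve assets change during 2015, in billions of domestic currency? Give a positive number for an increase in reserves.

-919

Official reserve transactions balance = -(213 + (-293) + (-839)) = 919
An accumulation of reserves is recorded as a debit (negative entry), so the change in the stock of reserves is the negative of that balance.
Change in official reserves = -(919) = -919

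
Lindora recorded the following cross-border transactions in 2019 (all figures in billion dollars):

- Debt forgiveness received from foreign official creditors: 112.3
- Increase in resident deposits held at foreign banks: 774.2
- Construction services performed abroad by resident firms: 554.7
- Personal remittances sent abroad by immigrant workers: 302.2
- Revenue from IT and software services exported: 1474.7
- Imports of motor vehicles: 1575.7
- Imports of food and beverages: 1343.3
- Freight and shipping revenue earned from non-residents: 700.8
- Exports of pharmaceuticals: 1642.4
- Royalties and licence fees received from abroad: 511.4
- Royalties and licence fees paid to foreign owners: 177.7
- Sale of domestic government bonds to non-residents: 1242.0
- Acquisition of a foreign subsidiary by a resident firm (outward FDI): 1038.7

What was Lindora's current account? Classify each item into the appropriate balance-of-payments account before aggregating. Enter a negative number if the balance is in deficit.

1485.1

Goods: -1575.7 + 1642.4 - 1343.3 = -1276.6
Services: 554.7 + 511.4 + 700.8 - 177.7 + 1474.7 = 3063.9
Secondary income: -302.2
Current account = (-1276.6) + 3063.9 + (-302.2) = 1485.1
(Excluded from the current account — capital account: debt forgiveness received from foreign official creditors 112.3; financial account: increase in resident deposits held at foreign banks 774.2, sale of domestic government bonds to non-residents 1242.0, acquisition of a foreign subsidiary by a resident firm (outward FDI) 1038.7.)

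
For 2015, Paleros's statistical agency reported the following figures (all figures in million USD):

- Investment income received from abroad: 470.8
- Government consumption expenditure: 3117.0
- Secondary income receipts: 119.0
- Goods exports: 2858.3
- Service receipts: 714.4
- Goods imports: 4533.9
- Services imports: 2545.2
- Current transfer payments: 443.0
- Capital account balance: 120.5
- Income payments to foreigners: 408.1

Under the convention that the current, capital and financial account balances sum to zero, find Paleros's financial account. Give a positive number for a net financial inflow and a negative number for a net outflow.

Goods balance = 2858.3 - 4533.9 = -1675.6
Services balance = 714.4 - 2545.2 = -1830.8
Trade balance (goods + services) = -1675.6 + (-1830.8) = -3506.4
Net primary income = 470.8 - 408.1 = 62.7
Net secondary income = 119.0 - 443.0 = -324.0
Current account = -3506.4 + 62.7 + (-324.0) = -3767.7
Financial account = -(-3767.7 + 120.5) = 3647.2

3647.2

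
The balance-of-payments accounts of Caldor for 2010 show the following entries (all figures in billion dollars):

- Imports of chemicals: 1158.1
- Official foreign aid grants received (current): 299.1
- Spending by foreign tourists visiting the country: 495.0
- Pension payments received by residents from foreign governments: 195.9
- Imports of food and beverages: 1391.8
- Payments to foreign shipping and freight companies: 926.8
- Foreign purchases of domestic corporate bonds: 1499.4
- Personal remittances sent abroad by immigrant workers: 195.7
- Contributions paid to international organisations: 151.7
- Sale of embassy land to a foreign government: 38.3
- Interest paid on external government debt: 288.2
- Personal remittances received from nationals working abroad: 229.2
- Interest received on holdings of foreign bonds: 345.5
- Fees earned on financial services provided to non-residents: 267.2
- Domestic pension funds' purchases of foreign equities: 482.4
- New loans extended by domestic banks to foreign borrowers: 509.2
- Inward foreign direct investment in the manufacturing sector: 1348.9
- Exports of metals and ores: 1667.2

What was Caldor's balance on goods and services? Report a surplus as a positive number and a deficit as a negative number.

Goods: -1158.1 - 1391.8 + 1667.2 = -882.7
Services: 495.0 + 267.2 - 926.8 = -164.6
Trade balance = -882.7 + (-164.6) = -1047.3
(Excluded from the trade balance — secondary income: official foreign aid grants received (current) 299.1, pension payments received by residents from foreign governments 195.9, personal remittances sent abroad by immigrant workers 195.7, contributions paid to international organisations 151.7, personal remittances received from nationals working abroad 229.2; financial account: foreign purchases of domestic corporate bonds 1499.4, domestic pension funds' purchases of foreign equities 482.4, new loans extended by domestic banks to foreign borrowers 509.2, inward foreign direct investment in the manufacturing sector 1348.9; capital account: sale of embassy land to a foreign government 38.3; primary income: interest paid on external government debt 288.2, interest received on holdings of foreign bonds 345.5.)

-1047.3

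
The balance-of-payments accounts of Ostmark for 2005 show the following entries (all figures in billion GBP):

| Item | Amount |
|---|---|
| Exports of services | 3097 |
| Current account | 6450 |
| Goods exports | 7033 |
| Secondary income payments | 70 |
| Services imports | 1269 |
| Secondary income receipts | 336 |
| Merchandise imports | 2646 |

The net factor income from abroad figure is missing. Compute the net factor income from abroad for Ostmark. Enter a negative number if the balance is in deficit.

Current account = goods balance + services balance + net primary income + net secondary income
Sum of the known components = 6481
Net factor income from abroad = CA - (known components) = 6450 - 6481 = -31

-31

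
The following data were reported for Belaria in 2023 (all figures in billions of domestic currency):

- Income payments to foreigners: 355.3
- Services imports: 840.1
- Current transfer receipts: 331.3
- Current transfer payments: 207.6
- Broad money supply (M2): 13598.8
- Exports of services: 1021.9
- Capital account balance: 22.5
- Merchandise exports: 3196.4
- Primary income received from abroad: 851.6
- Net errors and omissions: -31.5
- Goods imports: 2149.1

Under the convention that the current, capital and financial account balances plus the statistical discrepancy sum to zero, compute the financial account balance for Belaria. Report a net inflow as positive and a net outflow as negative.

Goods balance = 3196.4 - 2149.1 = 1047.3
Services balance = 1021.9 - 840.1 = 181.8
Trade balance (goods + services) = 1047.3 + 181.8 = 1229.1
Net primary income = 851.6 - 355.3 = 496.3
Net secondary income = 331.3 - 207.6 = 123.7
Current account = 1229.1 + 496.3 + 123.7 = 1849.1
Financial account = -(1849.1 + 22.5 + (-31.5)) = -1840.1

-1840.1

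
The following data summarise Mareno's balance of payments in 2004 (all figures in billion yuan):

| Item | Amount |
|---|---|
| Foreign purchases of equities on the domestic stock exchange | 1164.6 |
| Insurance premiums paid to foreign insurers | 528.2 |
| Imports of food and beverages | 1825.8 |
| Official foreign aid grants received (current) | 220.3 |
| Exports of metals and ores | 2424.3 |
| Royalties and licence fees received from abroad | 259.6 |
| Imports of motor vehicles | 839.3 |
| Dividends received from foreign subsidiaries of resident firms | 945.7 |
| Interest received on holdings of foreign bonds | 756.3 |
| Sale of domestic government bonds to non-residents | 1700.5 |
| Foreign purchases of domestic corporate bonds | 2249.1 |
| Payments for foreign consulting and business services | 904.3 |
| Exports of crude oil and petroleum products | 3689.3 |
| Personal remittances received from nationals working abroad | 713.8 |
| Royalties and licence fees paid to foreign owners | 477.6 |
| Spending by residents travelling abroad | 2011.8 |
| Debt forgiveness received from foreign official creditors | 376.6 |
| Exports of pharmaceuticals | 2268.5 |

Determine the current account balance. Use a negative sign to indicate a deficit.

Goods: 2268.5 + 3689.3 - 1825.8 + 2424.3 - 839.3 = 5717.0
Services: -904.3 + 259.6 - 2011.8 - 528.2 - 477.6 = -3662.3
Primary income: 756.3 + 945.7 = 1702.0
Secondary income: 713.8 + 220.3 = 934.1
Current account = 5717.0 + (-3662.3) + 1702.0 + 934.1 = 4690.8
(Excluded from the current account — financial account: foreign purchases of equities on the domestic stock exchange 1164.6, sale of domestic government bonds to non-residents 1700.5, foreign purchases of domestic corporate bonds 2249.1; capital account: debt forgiveness received from foreign official creditors 376.6.)

4690.8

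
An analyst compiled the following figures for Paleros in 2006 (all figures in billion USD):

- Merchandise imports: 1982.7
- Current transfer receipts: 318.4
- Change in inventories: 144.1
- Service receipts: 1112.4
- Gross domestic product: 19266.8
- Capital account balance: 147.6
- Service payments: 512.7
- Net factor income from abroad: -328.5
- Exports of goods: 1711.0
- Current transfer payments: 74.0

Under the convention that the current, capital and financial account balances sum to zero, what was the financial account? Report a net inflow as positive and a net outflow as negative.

-391.5

Goods balance = 1711.0 - 1982.7 = -271.7
Services balance = 1112.4 - 512.7 = 599.7
Trade balance (goods + services) = -271.7 + 599.7 = 328.0
Net primary income = -328.5
Net secondary income = 318.4 - 74.0 = 244.4
Current account = 328.0 + (-328.5) + 244.4 = 243.9
Financial account = -(243.9 + 147.6) = -391.5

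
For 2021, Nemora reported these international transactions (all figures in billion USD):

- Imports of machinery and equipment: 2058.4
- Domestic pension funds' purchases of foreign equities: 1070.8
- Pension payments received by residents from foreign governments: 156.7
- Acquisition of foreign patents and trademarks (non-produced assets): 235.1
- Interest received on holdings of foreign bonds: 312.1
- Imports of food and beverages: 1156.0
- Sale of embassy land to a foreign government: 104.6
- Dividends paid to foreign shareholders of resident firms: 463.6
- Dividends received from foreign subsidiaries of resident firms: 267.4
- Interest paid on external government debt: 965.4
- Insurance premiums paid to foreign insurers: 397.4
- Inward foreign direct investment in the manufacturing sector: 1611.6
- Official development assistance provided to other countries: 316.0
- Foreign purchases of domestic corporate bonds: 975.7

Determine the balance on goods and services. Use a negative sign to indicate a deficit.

Goods: -1156.0 - 2058.4 = -3214.4
Services: -397.4
Trade balance = -3214.4 + (-397.4) = -3611.8
(Excluded from the trade balance — financial account: domestic pension funds' purchases of foreign equities 1070.8, inward foreign direct investment in the manufacturing sector 1611.6, foreign purchases of domestic corporate bonds 975.7; secondary income: pension payments received by residents from foreign governments 156.7, official development assistance provided to other countries 316.0; capital account: acquisition of foreign patents and trademarks (non-produced assets) 235.1, sale of embassy land to a foreign government 104.6; primary income: interest received on holdings of foreign bonds 312.1, dividends paid to foreign shareholders of resident firms 463.6, dividends received from foreign subsidiaries of resident firms 267.4, interest paid on external government debt 965.4.)

-3611.8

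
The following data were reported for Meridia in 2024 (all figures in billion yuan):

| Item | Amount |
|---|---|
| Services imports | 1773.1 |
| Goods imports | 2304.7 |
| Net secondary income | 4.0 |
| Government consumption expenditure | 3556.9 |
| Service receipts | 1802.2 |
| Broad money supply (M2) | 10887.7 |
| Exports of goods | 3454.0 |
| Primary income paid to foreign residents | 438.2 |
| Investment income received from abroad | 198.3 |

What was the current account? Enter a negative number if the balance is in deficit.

Goods balance = 3454.0 - 2304.7 = 1149.3
Services balance = 1802.2 - 1773.1 = 29.1
Trade balance (goods + services) = 1149.3 + 29.1 = 1178.4
Net primary income = 198.3 - 438.2 = -239.9
Net secondary income = 4.0
Current account = 1178.4 + (-239.9) + 4.0 = 942.5

942.5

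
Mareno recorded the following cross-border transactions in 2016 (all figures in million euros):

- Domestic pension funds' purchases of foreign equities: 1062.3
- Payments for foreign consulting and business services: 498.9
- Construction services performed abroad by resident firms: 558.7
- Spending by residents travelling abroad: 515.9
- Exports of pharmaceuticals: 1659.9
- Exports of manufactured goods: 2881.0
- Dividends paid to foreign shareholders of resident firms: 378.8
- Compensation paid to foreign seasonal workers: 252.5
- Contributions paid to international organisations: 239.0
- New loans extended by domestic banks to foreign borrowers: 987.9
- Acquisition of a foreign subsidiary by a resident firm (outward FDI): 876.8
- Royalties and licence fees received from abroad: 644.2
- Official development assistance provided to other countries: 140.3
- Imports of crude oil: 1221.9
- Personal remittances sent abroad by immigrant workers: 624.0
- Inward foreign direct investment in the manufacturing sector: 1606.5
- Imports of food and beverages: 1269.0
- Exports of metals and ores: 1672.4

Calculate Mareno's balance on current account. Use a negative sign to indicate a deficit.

2275.9

Goods: 2881.0 + 1659.9 - 1221.9 - 1269.0 + 1672.4 = 3722.4
Services: -515.9 + 558.7 + 644.2 - 498.9 = 188.1
Primary income: -252.5 - 378.8 = -631.3
Secondary income: -239.0 - 140.3 - 624.0 = -1003.3
Current account = 3722.4 + 188.1 + (-631.3) + (-1003.3) = 2275.9
(Excluded from the current account — financial account: domestic pension funds' purchases of foreign equities 1062.3, new loans extended by domestic banks to foreign borrowers 987.9, acquisition of a foreign subsidiary by a resident firm (outward FDI) 876.8, inward foreign direct investment in the manufacturing sector 1606.5.)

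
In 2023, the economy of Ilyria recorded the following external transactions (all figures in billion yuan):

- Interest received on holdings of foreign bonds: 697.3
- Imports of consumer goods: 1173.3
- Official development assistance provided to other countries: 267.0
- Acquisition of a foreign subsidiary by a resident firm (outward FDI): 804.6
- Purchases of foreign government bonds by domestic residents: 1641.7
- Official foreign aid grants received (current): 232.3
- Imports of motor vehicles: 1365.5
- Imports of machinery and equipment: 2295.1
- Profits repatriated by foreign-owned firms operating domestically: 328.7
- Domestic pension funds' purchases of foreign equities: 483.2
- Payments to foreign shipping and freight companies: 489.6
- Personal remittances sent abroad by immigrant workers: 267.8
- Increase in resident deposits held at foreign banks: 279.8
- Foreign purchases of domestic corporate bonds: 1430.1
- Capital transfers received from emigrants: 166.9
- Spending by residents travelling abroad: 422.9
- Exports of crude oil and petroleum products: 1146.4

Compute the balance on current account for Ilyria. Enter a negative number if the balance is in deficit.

-4533.9

Goods: -1365.5 + 1146.4 - 2295.1 - 1173.3 = -3687.5
Services: -489.6 - 422.9 = -912.5
Primary income: -328.7 + 697.3 = 368.6
Secondary income: -267.8 + 232.3 - 267.0 = -302.5
Current account = (-3687.5) + (-912.5) + 368.6 + (-302.5) = -4533.9
(Excluded from the current account — financial account: acquisition of a foreign subsidiary by a resident firm (outward FDI) 804.6, purchases of foreign government bonds by domestic residents 1641.7, domestic pension funds' purchases of foreign equities 483.2, increase in resident deposits held at foreign banks 279.8, foreign purchases of domestic corporate bonds 1430.1; capital account: capital transfers received from emigrants 166.9.)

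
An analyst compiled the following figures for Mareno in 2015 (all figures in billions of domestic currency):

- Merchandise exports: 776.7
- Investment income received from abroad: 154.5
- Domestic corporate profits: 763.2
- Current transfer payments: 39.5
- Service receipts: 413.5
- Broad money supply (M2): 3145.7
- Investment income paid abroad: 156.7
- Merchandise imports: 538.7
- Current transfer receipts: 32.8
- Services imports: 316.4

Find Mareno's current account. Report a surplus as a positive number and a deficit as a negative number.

Goods balance = 776.7 - 538.7 = 238.0
Services balance = 413.5 - 316.4 = 97.1
Trade balance (goods + services) = 238.0 + 97.1 = 335.1
Net primary income = 154.5 - 156.7 = -2.2
Net secondary income = 32.8 - 39.5 = -6.7
Current account = 335.1 + (-2.2) + (-6.7) = 326.2

326.2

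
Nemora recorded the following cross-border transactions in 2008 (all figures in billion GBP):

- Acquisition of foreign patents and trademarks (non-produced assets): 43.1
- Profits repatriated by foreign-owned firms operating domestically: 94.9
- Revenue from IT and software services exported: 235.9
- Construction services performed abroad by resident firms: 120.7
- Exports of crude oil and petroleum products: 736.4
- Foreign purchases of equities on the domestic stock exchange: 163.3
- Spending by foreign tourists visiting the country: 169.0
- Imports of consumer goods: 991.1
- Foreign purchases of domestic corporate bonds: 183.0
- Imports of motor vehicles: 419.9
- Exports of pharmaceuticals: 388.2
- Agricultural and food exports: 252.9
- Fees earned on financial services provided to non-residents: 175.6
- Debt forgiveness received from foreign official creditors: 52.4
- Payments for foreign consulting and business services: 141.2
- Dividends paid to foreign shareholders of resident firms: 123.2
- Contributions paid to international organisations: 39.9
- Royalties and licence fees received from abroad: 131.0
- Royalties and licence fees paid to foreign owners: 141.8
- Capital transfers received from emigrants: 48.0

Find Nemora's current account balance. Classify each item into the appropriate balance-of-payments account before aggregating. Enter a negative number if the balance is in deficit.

257.7

Goods: -991.1 + 736.4 - 419.9 + 388.2 + 252.9 = -33.5
Services: 175.6 - 141.2 - 141.8 + 131.0 + 120.7 + 169.0 + 235.9 = 549.2
Primary income: -123.2 - 94.9 = -218.1
Secondary income: -39.9
Current account = (-33.5) + 549.2 + (-218.1) + (-39.9) = 257.7
(Excluded from the current account — capital account: acquisition of foreign patents and trademarks (non-produced assets) 43.1, debt forgiveness received from foreign official creditors 52.4, capital transfers received from emigrants 48.0; financial account: foreign purchases of equities on the domestic stock exchange 163.3, foreign purchases of domestic corporate bonds 183.0.)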